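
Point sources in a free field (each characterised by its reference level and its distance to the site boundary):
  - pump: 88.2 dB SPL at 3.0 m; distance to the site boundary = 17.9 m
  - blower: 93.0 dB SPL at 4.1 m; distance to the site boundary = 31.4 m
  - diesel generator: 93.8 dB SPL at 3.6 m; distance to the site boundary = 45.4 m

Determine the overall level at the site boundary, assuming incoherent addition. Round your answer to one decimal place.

Propagate each source to the receiver with L = L_ref − 20·log₁₀(r/r_ref), then add intensities.
pump: 88.2 − 20·log₁₀(17.9/3.0) = 88.2 − 15.51 = 72.69 dB SPL.
blower: 93.0 − 20·log₁₀(31.4/4.1) = 93.0 − 17.68 = 75.32 dB SPL.
diesel generator: 93.8 − 20·log₁₀(45.4/3.6) = 93.8 − 22.02 = 71.78 dB SPL.
Σ 10^(L/10) = 6.766e+07 → L_total = 10·log₁₀(6.766e+07) = 78.30 dB SPL.

78.3 dB SPL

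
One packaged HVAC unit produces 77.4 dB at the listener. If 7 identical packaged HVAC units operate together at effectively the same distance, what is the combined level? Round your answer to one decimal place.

85.9 dB

With 7 equal, uncorrelated contributions the intensity is 7× that of one unit, giving a rise of 10·log₁₀ 7.
L_total = 77.4 + 10·log₁₀(7) = 77.4 + 8.451 = 85.85 dB.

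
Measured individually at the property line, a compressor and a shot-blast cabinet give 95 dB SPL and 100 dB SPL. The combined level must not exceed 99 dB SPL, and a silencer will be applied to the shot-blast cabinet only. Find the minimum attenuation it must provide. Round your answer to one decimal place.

3.2 dB

Everything except the shot-blast cabinet sums to 10^(95/10) = 3.162e+09 in linear terms, 95.00 dB SPL.
To meet 99 dB SPL overall, the treated shot-blast cabinet may contribute at most 10^(99/10) − 3.162e+09 = 4.781e+09, i.e. 96.80 dB SPL.
Required insertion loss = 100 − 96.80 = 3.20 dB.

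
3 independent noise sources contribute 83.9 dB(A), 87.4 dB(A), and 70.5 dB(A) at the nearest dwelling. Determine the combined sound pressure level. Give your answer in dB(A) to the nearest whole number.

For uncorrelated sources the intensities add, so convert each level to linear form, sum, and take 10·log₁₀ of the total.
Σ 10^(L/10) = 10^(83.9/10) + 10^(87.4/10) + 10^(70.5/10) = 8.062e+08.
L_total = 10·log₁₀(8.062e+08) = 89.06 dB(A).

89 dB(A)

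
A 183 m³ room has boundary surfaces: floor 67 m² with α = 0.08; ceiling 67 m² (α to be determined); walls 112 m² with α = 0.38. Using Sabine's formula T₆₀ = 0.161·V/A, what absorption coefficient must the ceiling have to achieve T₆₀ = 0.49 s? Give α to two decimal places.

0.18

Required total absorption A = 0.161·183/0.49 = 60.13 m².
Absorption from the other surfaces = 67·0.08 + 112·0.38 = 47.92 m², so the ceiling must supply 12.21 m² over 67 m².
α = 12.21/67 = 0.182.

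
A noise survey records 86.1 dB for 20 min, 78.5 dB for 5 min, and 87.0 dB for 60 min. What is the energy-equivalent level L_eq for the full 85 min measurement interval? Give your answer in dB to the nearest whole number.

The energy average is taken in the linear domain: L_eq = 10·log₁₀[(Σ tᵢ·10^(Lᵢ/10))/T], T = 85 min.
Σ tᵢ·10^(Lᵢ/10) = 20·10^(86.1/10) + 5·10^(78.5/10) + 60·10^(87.0/10) = 3.857e+10.
L_eq = 10·log₁₀(3.857e+10/85) = 86.57 dB.

87 dB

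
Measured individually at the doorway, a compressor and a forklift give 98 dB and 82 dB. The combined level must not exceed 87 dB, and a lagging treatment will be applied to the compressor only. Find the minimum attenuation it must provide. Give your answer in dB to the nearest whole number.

Fixed contribution from the other source: Σ 10^(L/10) = 10^(82/10) = 1.585e+08 (82.00 dB).
The limit corresponds to 10^(87/10) = 5.012e+08; subtracting the fixed part leaves 3.427e+08 for the compressor, i.e. 85.35 dB.
Required insertion loss = 98 − 85.35 = 12.65 dB.

13 dB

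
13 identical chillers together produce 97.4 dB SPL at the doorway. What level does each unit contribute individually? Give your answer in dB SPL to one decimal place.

For N identical incoherent sources L_total = L₁ + 10·log₁₀ N, so L₁ = 97.4 − 10·log₁₀(13) = 97.4 − 11.139.

86.3 dB SPL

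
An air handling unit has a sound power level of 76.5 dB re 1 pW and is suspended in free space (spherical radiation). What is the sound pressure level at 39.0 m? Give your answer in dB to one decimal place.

The power spreads over a sphere of area 4π·r², so L_p = L_w − 10·log₁₀(4π·r²).
4π·r² = 1.911e+04 m², 10·log₁₀ of that is 42.813 dB.
L_p = 76.5 − 42.813 = 33.69 dB.

33.7 dB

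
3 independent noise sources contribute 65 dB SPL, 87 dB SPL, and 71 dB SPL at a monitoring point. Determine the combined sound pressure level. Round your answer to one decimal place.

87.1 dB SPL

For uncorrelated sources the intensities add, so convert each level to linear form, sum, and take 10·log₁₀ of the total.
Σ 10^(L/10) = 10^(65/10) + 10^(87/10) + 10^(71/10) = 5.169e+08.
L_total = 10·log₁₀(5.169e+08) = 87.13 dB SPL.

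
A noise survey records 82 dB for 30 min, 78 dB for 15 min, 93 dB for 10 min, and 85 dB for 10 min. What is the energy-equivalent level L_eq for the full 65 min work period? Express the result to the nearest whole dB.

86 dB

Weight each interval's intensity by its duration and average over T = 65 min:
Σ tᵢ·10^(Lᵢ/10) = 30·10^(82/10) + 15·10^(78/10) + 10·10^(93/10) + 10·10^(85/10) = 2.882e+10.
L_eq = 10·log₁₀(2.882e+10/65) = 86.47 dB.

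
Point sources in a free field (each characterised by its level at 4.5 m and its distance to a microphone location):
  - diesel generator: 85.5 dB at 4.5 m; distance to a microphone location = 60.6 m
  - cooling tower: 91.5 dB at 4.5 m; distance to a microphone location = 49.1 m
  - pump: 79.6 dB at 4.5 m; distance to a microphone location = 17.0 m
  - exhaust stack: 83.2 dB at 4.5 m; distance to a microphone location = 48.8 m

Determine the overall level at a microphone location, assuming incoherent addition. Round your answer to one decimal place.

Propagate each source to the receiver with L = L_ref − 20·log₁₀(r/r_ref), then add intensities.
diesel generator: 85.5 − 20·log₁₀(60.6/4.5) = 85.5 − 22.59 = 62.91 dB.
cooling tower: 91.5 − 20·log₁₀(49.1/4.5) = 91.5 − 20.76 = 70.74 dB.
pump: 79.6 − 20·log₁₀(17.0/4.5) = 79.6 − 11.54 = 68.06 dB.
exhaust stack: 83.2 − 20·log₁₀(48.8/4.5) = 83.2 − 20.70 = 62.50 dB.
Σ 10^(L/10) = 2.199e+07 → L_total = 10·log₁₀(2.199e+07) = 73.42 dB.

73.4 dB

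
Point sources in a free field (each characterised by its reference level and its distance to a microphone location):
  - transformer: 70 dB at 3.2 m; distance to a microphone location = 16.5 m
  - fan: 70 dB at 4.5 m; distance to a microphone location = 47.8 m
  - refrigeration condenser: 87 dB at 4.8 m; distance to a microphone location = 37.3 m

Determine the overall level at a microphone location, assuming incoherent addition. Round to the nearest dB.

Propagate each source to the receiver with L = L_ref − 20·log₁₀(r/r_ref), then add intensities.
transformer: 70 − 20·log₁₀(16.5/3.2) = 70 − 14.25 = 55.75 dB.
fan: 70 − 20·log₁₀(47.8/4.5) = 70 − 20.52 = 49.48 dB.
refrigeration condenser: 87 − 20·log₁₀(37.3/4.8) = 87 − 17.81 = 69.19 dB.
Σ 10^(L/10) = 8.764e+06 → L_total = 10·log₁₀(8.764e+06) = 69.43 dB.

69 dB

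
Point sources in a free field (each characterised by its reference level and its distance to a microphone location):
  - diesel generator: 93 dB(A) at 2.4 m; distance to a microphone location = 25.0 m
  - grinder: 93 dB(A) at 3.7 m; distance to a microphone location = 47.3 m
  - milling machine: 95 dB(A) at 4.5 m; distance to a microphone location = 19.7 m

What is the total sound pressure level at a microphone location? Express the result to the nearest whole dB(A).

First find each source's level at the receiver (point-source: −20·log₁₀(r/r_ref)), then combine on an intensity basis.
diesel generator: 93 − 20·log₁₀(25.0/2.4) = 93 − 20.35 = 72.65 dB(A).
grinder: 93 − 20·log₁₀(47.3/3.7) = 93 − 22.13 = 70.87 dB(A).
milling machine: 95 − 20·log₁₀(19.7/4.5) = 95 − 12.83 = 82.17 dB(A).
Σ 10^(L/10) = 1.956e+08 → L_total = 10·log₁₀(1.956e+08) = 82.91 dB(A).

83 dB(A)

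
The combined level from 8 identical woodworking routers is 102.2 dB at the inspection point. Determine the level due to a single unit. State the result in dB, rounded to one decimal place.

8 equal contributions raise the level by 10·log₁₀ 8 = 9.031 dB, so each unit alone gives 102.2 − 9.031.

93.2 dB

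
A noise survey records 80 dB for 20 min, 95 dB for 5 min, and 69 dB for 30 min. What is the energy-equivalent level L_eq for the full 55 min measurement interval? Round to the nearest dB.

The energy average is taken in the linear domain: L_eq = 10·log₁₀[(Σ tᵢ·10^(Lᵢ/10))/T], T = 55 min.
Σ tᵢ·10^(Lᵢ/10) = 20·10^(80/10) + 5·10^(95/10) + 30·10^(69/10) = 1.805e+10.
L_eq = 10·log₁₀(1.805e+10/55) = 85.16 dB.

85 dB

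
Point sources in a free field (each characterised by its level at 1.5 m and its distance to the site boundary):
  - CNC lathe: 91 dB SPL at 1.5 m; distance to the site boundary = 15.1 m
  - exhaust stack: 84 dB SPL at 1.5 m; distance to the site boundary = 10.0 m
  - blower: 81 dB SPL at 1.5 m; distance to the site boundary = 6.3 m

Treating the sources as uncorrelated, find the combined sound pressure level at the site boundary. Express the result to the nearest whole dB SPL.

First find each source's level at the receiver (point-source: −20·log₁₀(r/r_ref)), then combine on an intensity basis.
CNC lathe: 91 − 20·log₁₀(15.1/1.5) = 91 − 20.06 = 70.94 dB SPL.
exhaust stack: 84 − 20·log₁₀(10.0/1.5) = 84 − 16.48 = 67.52 dB SPL.
blower: 81 − 20·log₁₀(6.3/1.5) = 81 − 12.46 = 68.54 dB SPL.
Σ 10^(L/10) = 2.521e+07 → L_total = 10·log₁₀(2.521e+07) = 74.02 dB SPL.

74 dB SPL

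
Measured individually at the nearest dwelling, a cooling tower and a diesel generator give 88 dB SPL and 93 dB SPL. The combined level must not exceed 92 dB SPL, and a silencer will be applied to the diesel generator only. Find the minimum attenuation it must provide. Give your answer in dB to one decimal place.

Fixed contribution from the other source: Σ 10^(L/10) = 10^(88/10) = 6.310e+08 (88.00 dB SPL).
The limit corresponds to 10^(92/10) = 1.585e+09; subtracting the fixed part leaves 9.539e+08 for the diesel generator, i.e. 89.80 dB SPL.
Required insertion loss = 93 − 89.80 = 3.20 dB.

3.2 dB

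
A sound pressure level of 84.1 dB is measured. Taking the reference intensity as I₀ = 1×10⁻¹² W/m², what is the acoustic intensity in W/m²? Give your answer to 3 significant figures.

I/I₀ = 10^(84.1/10) = 2.57e+08, so I = 2.57e+08 × 10⁻¹² W/m².

0.000257 W/m²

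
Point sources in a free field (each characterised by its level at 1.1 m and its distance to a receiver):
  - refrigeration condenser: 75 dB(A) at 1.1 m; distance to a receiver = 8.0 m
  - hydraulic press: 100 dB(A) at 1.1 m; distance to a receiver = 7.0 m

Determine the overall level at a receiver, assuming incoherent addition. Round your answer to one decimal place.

83.9 dB(A)

First find each source's level at the receiver (point-source: −20·log₁₀(r/r_ref)), then combine on an intensity basis.
refrigeration condenser: 75 − 20·log₁₀(8.0/1.1) = 75 − 17.23 = 57.77 dB(A).
hydraulic press: 100 − 20·log₁₀(7.0/1.1) = 100 − 16.07 = 83.93 dB(A).
Σ 10^(L/10) = 2.475e+08 → L_total = 10·log₁₀(2.475e+08) = 83.94 dB(A).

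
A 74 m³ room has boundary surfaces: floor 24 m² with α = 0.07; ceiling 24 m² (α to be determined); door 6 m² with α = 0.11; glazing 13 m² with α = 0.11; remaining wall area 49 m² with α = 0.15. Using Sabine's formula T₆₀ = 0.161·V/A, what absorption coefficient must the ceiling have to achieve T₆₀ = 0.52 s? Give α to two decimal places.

0.49

Required total absorption A = 0.161·74/0.52 = 22.91 m².
Absorption from the other surfaces = 24·0.07 + 6·0.11 + 13·0.11 + 49·0.15 = 11.12 m², so the ceiling must supply 11.79 m² over 24 m².
α = 11.79/24 = 0.491.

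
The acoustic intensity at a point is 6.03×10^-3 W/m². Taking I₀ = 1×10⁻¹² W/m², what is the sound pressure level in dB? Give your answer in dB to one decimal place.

97.8 dB

Dividing by I₀ shifts the exponent by 12: I/I₀ = 6.03×10^9.
L = 10·(0.7803 + 9) = 97.80 dB.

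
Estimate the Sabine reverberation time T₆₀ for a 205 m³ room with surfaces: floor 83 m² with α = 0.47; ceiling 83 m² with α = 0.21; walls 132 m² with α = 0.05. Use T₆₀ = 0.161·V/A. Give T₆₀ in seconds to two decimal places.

0.52 s

Summing Sᵢαᵢ: 83·0.47 + 83·0.21 + 132·0.05 = 63.04 m².
T₆₀ = 0.161 × 205 / 63.04 = 0.524 s.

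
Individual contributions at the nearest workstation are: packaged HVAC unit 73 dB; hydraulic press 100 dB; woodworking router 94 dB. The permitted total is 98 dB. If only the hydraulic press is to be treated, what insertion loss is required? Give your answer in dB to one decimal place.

Fixed contribution from the other sources: Σ 10^(L/10) = 10^(73/10) + 10^(94/10) = 2.532e+09 (94.03 dB).
To meet 98 dB overall, the treated hydraulic press may contribute at most 10^(98/10) − 2.532e+09 = 3.778e+09, i.e. 95.77 dB.
So the hydraulic press must be reduced from 100 to 95.77 dB: IL = 4.23 dB.

4.2 dB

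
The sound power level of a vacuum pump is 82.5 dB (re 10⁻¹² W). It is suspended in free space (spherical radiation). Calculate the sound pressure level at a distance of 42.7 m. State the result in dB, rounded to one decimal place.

38.9 dB

L_p = L_w − 10·log₁₀(4π·r²) with r = 42.7 m.
4π·r² = 2.291e+04 m², 10·log₁₀ of that is 43.601 dB.
L_p = 82.5 − 43.601 = 38.90 dB.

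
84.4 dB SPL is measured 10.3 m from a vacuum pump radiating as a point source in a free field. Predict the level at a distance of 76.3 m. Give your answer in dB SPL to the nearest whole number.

For a point source, L₂ = L₁ − 20·log₁₀(r₂/r₁).
L₂ = 84.4 − 20·log₁₀(76.3/10.3) = 84.4 − 17.394 = 67.01 dB SPL.

67 dB SPL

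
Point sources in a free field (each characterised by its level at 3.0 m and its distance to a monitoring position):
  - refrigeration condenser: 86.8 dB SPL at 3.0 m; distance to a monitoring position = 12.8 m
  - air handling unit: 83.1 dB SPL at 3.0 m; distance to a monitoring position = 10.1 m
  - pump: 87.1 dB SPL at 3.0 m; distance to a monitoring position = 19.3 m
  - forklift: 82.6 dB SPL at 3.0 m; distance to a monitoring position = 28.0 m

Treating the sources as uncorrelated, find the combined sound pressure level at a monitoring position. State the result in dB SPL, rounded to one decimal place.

Apply inverse-square spreading to bring every level to the receiver, then sum 10^(L/10).
refrigeration condenser: 86.8 − 20·log₁₀(12.8/3.0) = 86.8 − 12.60 = 74.20 dB SPL.
air handling unit: 83.1 − 20·log₁₀(10.1/3.0) = 83.1 − 10.54 = 72.56 dB SPL.
pump: 87.1 − 20·log₁₀(19.3/3.0) = 87.1 − 16.17 = 70.93 dB SPL.
forklift: 82.6 − 20·log₁₀(28.0/3.0) = 82.6 − 19.40 = 63.20 dB SPL.
Σ 10^(L/10) = 5.879e+07 → L_total = 10·log₁₀(5.879e+07) = 77.69 dB SPL.

77.7 dB SPL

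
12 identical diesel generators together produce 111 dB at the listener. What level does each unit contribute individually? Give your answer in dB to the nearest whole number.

100 dB

Dividing the total intensity by 12 lowers the level by 10·log₁₀ 12 = 10.792 dB: L₁ = 111 − 10.792.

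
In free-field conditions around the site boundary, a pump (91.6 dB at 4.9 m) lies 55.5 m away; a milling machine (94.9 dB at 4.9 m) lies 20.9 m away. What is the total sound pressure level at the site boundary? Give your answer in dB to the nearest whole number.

83 dB

First find each source's level at the receiver (point-source: −20·log₁₀(r/r_ref)), then combine on an intensity basis.
pump: 91.6 − 20·log₁₀(55.5/4.9) = 91.6 − 21.08 = 70.52 dB.
milling machine: 94.9 − 20·log₁₀(20.9/4.9) = 94.9 − 12.60 = 82.30 dB.
Σ 10^(L/10) = 1.811e+08 → L_total = 10·log₁₀(1.811e+08) = 82.58 dB.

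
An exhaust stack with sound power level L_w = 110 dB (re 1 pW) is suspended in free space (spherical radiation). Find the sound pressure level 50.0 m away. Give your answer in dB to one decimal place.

65.0 dB

The power spreads over a sphere of area 4π·r², so L_p = L_w − 10·log₁₀(4π·r²).
4π·r² = 3.142e+04 m², 10·log₁₀ of that is 44.971 dB.
L_p = 110 − 44.971 = 65.03 dB.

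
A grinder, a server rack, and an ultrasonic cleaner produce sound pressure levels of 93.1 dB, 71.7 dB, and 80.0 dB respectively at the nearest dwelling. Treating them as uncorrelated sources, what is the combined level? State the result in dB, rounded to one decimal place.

For uncorrelated sources the intensities add, so convert each level to linear form, sum, and take 10·log₁₀ of the total.
Σ 10^(L/10) = 10^(93.1/10) + 10^(71.7/10) + 10^(80.0/10) = 2.157e+09.
L_total = 10·log₁₀(2.157e+09) = 93.34 dB.

93.3 dB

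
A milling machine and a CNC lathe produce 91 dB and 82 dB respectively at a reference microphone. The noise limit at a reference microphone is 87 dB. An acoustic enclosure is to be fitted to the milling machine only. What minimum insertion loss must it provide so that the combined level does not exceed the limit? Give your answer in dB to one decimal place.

The untreated sources together contribute 10^(82/10) = 1.585e+08, i.e. 82.00 dB.
The limit corresponds to 10^(87/10) = 5.012e+08; subtracting the fixed part leaves 3.427e+08 for the milling machine, i.e. 85.35 dB.
So the milling machine must be reduced from 91 to 85.35 dB: IL = 5.65 dB.

5.7 dB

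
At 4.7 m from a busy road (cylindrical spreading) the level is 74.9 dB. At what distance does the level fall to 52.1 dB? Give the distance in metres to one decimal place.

The 22.8 dB drop corresponds to a distance ratio of 10^(22.8/10) for a line source.
r₂ = 4.7·10^((74.9−52.1)/10) = 4.7·10^(22.8/10) = 895.57 m.

895.6 m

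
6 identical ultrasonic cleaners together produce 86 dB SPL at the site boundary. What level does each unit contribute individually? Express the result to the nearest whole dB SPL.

78 dB SPL

6 equal contributions raise the level by 10·log₁₀ 6 = 7.782 dB, so each unit alone gives 86 − 7.782.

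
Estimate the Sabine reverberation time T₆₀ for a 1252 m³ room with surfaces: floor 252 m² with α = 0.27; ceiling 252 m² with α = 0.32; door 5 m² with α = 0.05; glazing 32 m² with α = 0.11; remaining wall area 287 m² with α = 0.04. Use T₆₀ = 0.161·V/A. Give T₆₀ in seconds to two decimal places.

1.23 s

Total absorption A = 252·0.27 + 252·0.32 + 5·0.05 + 32·0.11 + 287·0.04 = 163.93 m² sabins.
T₆₀ = 0.161·V/A = 0.161·1252/163.93 = 1.230 s.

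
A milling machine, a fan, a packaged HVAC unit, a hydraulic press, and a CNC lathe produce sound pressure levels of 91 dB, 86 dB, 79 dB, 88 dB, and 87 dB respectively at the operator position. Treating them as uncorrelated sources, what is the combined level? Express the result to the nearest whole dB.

Incoherent sources combine by intensity addition: L_total = 10·log₁₀(Σ 10^(L_i/10)).
Σ 10^(L/10) = 10^(91/10) + 10^(86/10) + 10^(79/10) + 10^(88/10) + 10^(87/10) = 2.869e+09.
L_total = 10·log₁₀(2.869e+09) = 94.58 dB.

95 dB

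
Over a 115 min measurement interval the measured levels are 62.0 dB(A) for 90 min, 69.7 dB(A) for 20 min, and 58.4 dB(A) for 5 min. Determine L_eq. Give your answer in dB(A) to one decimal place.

64.6 dB(A)

L_eq = 10·log₁₀[(1/T)·Σ tᵢ·10^(Lᵢ/10)] with T = 115 min.
Σ tᵢ·10^(Lᵢ/10) = 90·10^(62.0/10) + 20·10^(69.7/10) + 5·10^(58.4/10) = 3.328e+08.
L_eq = 10·log₁₀(3.328e+08/115) = 64.61 dB(A).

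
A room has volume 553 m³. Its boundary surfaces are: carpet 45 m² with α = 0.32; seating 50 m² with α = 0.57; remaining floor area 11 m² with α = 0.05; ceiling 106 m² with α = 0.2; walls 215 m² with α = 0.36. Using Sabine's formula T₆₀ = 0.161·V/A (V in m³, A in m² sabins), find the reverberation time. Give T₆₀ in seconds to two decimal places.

0.63 s

Summing Sᵢαᵢ: 45·0.32 + 50·0.57 + 11·0.05 + 106·0.2 + 215·0.36 = 142.05 m².
T₆₀ = 0.161 × 553 / 142.05 = 0.627 s.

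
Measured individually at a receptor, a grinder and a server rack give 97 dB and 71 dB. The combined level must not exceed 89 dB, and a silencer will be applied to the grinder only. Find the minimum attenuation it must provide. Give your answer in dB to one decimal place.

The untreated sources together contribute 10^(71/10) = 1.259e+07, i.e. 71.00 dB.
The limit corresponds to 10^(89/10) = 7.943e+08; subtracting the fixed part leaves 7.817e+08 for the grinder, i.e. 88.93 dB.
So the grinder must be reduced from 97 to 88.93 dB: IL = 8.07 dB.

8.1 dB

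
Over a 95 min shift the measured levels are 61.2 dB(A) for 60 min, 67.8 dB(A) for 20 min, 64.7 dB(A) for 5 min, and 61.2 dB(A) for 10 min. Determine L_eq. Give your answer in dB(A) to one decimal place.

63.8 dB(A)

L_eq = 10·log₁₀[(1/T)·Σ tᵢ·10^(Lᵢ/10)] with T = 95 min.
Σ tᵢ·10^(Lᵢ/10) = 60·10^(61.2/10) + 20·10^(67.8/10) + 5·10^(64.7/10) + 10·10^(61.2/10) = 2.275e+08.
L_eq = 10·log₁₀(2.275e+08/95) = 63.79 dB(A).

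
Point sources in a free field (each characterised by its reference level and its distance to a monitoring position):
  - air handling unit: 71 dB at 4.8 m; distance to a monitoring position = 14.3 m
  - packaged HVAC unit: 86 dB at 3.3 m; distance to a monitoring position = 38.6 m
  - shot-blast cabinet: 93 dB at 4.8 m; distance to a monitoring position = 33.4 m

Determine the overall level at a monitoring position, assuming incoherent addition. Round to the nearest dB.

Apply inverse-square spreading to bring every level to the receiver, then sum 10^(L/10).
air handling unit: 71 − 20·log₁₀(14.3/4.8) = 71 − 9.48 = 61.52 dB.
packaged HVAC unit: 86 − 20·log₁₀(38.6/3.3) = 86 − 21.36 = 64.64 dB.
shot-blast cabinet: 93 − 20·log₁₀(33.4/4.8) = 93 − 16.85 = 76.15 dB.
Σ 10^(L/10) = 4.554e+07 → L_total = 10·log₁₀(4.554e+07) = 76.58 dB.

77 dB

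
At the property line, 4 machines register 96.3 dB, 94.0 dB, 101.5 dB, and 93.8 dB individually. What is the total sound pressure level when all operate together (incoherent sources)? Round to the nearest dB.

104 dB

Incoherent sources combine by intensity addition: L_total = 10·log₁₀(Σ 10^(L_i/10)).
Σ 10^(L/10) = 10^(96.3/10) + 10^(94.0/10) + 10^(101.5/10) + 10^(93.8/10) = 2.330e+10.
L_total = 10·log₁₀(2.330e+10) = 103.67 dB.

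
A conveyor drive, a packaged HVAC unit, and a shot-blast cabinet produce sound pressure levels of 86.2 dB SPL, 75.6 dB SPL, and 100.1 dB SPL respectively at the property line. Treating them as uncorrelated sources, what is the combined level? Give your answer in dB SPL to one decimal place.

For uncorrelated sources the intensities add, so convert each level to linear form, sum, and take 10·log₁₀ of the total.
Σ 10^(L/10) = 10^(86.2/10) + 10^(75.6/10) + 10^(100.1/10) = 1.069e+10.
L_total = 10·log₁₀(1.069e+10) = 100.29 dB SPL.

100.3 dB SPL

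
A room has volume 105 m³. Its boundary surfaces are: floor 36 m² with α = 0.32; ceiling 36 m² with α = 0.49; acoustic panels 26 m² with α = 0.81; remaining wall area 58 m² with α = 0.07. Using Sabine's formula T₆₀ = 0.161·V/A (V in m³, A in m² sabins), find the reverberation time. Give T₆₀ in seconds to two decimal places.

0.31 s

Summing Sᵢαᵢ: 36·0.32 + 36·0.49 + 26·0.81 + 58·0.07 = 54.28 m².
T₆₀ = 0.161·V/A = 0.161·105/54.28 = 0.311 s.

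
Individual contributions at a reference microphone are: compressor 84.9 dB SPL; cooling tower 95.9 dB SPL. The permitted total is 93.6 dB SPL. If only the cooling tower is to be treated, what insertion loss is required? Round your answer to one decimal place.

2.9 dB

Fixed contribution from the other source: Σ 10^(L/10) = 10^(84.9/10) = 3.090e+08 (84.90 dB SPL).
To meet 93.6 dB SPL overall, the treated cooling tower may contribute at most 10^(93.6/10) − 3.090e+08 = 1.982e+09, i.e. 92.97 dB SPL.
So the cooling tower must be reduced from 95.9 to 92.97 dB SPL: IL = 2.93 dB.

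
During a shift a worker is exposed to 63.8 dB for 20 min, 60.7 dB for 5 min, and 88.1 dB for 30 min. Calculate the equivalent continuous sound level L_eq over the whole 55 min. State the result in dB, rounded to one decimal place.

85.5 dB

Weight each interval's intensity by its duration and average over T = 55 min:
Σ tᵢ·10^(Lᵢ/10) = 20·10^(63.8/10) + 5·10^(60.7/10) + 30·10^(88.1/10) = 1.942e+10.
L_eq = 10·log₁₀(1.942e+10/55) = 85.48 dB.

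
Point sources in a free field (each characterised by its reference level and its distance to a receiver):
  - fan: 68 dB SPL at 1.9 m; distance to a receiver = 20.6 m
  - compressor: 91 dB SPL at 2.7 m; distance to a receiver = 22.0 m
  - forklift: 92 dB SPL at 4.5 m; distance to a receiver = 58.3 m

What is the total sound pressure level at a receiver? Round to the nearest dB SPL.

First find each source's level at the receiver (point-source: −20·log₁₀(r/r_ref)), then combine on an intensity basis.
fan: 68 − 20·log₁₀(20.6/1.9) = 68 − 20.70 = 47.30 dB SPL.
compressor: 91 − 20·log₁₀(22.0/2.7) = 91 − 18.22 = 72.78 dB SPL.
forklift: 92 − 20·log₁₀(58.3/4.5) = 92 − 22.25 = 69.75 dB SPL.
Σ 10^(L/10) = 2.846e+07 → L_total = 10·log₁₀(2.846e+07) = 74.54 dB SPL.

75 dB SPL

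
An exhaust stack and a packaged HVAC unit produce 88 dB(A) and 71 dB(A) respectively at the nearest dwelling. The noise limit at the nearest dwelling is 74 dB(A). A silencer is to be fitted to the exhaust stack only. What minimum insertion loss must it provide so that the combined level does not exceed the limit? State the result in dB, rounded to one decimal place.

17.0 dB

Fixed contribution from the other source: Σ 10^(L/10) = 10^(71/10) = 1.259e+07 (71.00 dB(A)).
The limit corresponds to 10^(74/10) = 2.512e+07; subtracting the fixed part leaves 1.253e+07 for the exhaust stack, i.e. 70.98 dB(A).
Required insertion loss = 88 − 70.98 = 17.02 dB.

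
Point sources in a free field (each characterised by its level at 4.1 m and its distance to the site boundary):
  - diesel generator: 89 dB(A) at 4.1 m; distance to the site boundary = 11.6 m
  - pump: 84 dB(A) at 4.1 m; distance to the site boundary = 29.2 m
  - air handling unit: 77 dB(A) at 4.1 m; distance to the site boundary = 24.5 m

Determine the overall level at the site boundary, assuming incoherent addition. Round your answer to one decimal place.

Apply inverse-square spreading to bring every level to the receiver, then sum 10^(L/10).
diesel generator: 89 − 20·log₁₀(11.6/4.1) = 89 − 9.03 = 79.97 dB(A).
pump: 84 − 20·log₁₀(29.2/4.1) = 84 − 17.05 = 66.95 dB(A).
air handling unit: 77 − 20·log₁₀(24.5/4.1) = 77 − 15.53 = 61.47 dB(A).
Σ 10^(L/10) = 1.056e+08 → L_total = 10·log₁₀(1.056e+08) = 80.24 dB(A).

80.2 dB(A)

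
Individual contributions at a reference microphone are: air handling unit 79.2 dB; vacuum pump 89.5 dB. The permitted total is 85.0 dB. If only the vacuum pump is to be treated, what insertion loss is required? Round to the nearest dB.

Everything except the vacuum pump sums to 10^(79.2/10) = 8.318e+07 in linear terms, 79.20 dB.
The limit corresponds to 10^(85.0/10) = 3.162e+08; subtracting the fixed part leaves 2.331e+08 for the vacuum pump, i.e. 83.67 dB.
So the vacuum pump must be reduced from 89.5 to 83.67 dB: IL = 5.83 dB.

6 dB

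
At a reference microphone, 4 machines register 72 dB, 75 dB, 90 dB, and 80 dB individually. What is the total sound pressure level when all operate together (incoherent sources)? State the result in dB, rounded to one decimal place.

Incoherent sources combine by intensity addition: L_total = 10·log₁₀(Σ 10^(L_i/10)).
Σ 10^(L/10) = 10^(72/10) + 10^(75/10) + 10^(90/10) + 10^(80/10) = 1.147e+09.
L_total = 10·log₁₀(1.147e+09) = 90.60 dB.

90.6 dB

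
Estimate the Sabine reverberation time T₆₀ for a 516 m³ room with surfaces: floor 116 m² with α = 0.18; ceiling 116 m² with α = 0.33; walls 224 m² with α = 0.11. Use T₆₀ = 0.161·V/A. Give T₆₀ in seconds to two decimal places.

0.99 s

Total absorption A = 116·0.18 + 116·0.33 + 224·0.11 = 83.80 m² sabins.
T₆₀ = 0.161 × 516 / 83.80 = 0.991 s.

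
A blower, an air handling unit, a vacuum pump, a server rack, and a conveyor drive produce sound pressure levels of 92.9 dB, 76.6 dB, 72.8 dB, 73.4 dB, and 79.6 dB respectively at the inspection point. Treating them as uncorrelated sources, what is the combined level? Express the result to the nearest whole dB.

93 dB

Incoherent sources combine by intensity addition: L_total = 10·log₁₀(Σ 10^(L_i/10)).
Σ 10^(L/10) = 10^(92.9/10) + 10^(76.6/10) + 10^(72.8/10) + 10^(73.4/10) + 10^(79.6/10) = 2.128e+09.
L_total = 10·log₁₀(2.128e+09) = 93.28 dB.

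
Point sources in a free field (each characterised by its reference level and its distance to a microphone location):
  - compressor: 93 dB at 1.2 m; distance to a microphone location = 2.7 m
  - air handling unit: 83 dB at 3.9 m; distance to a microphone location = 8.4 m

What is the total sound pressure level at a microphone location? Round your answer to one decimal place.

86.4 dB

Apply inverse-square spreading to bring every level to the receiver, then sum 10^(L/10).
compressor: 93 − 20·log₁₀(2.7/1.2) = 93 − 7.04 = 85.96 dB.
air handling unit: 83 − 20·log₁₀(8.4/3.9) = 83 − 6.66 = 76.34 dB.
Σ 10^(L/10) = 4.371e+08 → L_total = 10·log₁₀(4.371e+08) = 86.41 dB.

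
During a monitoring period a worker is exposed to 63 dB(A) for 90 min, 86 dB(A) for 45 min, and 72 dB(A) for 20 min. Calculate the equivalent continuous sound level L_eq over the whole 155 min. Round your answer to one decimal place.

L_eq = 10·log₁₀[(1/T)·Σ tᵢ·10^(Lᵢ/10)] with T = 155 min.
Σ tᵢ·10^(Lᵢ/10) = 90·10^(63/10) + 45·10^(86/10) + 20·10^(72/10) = 1.841e+10.
L_eq = 10·log₁₀(1.841e+10/155) = 80.75 dB(A).

80.7 dB(A)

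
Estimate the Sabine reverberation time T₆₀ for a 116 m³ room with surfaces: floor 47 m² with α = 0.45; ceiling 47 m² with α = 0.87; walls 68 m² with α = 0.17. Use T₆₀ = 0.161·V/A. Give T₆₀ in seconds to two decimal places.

Summing Sᵢαᵢ: 47·0.45 + 47·0.87 + 68·0.17 = 73.60 m².
T₆₀ = 0.161 × 116 / 73.60 = 0.254 s.

0.25 s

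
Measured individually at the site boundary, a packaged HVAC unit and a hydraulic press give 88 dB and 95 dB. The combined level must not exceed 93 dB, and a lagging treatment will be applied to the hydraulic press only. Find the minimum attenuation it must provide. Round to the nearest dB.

Fixed contribution from the other source: Σ 10^(L/10) = 10^(88/10) = 6.310e+08 (88.00 dB).
To meet 93 dB overall, the treated hydraulic press may contribute at most 10^(93/10) − 6.310e+08 = 1.364e+09, i.e. 91.35 dB.
Required insertion loss = 95 − 91.35 = 3.65 dB.

4 dB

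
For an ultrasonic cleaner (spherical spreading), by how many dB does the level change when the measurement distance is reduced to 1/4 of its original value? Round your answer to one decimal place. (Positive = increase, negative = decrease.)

+12.0 dB

Point-source spreading: ΔL = −20·log₁₀(r₂/r₁).
ΔL = −20·log₁₀(0.25) = +12.04 dB.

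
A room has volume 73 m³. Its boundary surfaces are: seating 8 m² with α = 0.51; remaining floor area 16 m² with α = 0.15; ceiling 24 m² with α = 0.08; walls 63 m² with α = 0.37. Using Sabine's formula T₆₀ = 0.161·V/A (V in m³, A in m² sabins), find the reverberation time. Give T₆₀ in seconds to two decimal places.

A = Σ Sᵢαᵢ = 8·0.51 + 16·0.15 + 24·0.08 + 63·0.37 = 31.71 m².
T₆₀ = 0.161·V/A = 0.161·73/31.71 = 0.371 s.

0.37 s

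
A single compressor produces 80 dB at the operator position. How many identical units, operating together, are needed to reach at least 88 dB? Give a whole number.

The shortfall is 88 − 80 = 8.0 dB, and N units add 10·log₁₀ N, so need 10·log₁₀ N ≥ 8.0.
N ≥ 10^(8.0/10) = 6.310, so N = 7.

7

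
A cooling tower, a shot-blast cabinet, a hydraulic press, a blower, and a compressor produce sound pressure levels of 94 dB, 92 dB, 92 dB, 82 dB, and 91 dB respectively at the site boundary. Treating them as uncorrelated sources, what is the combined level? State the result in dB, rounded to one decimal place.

For uncorrelated sources the intensities add, so convert each level to linear form, sum, and take 10·log₁₀ of the total.
Σ 10^(L/10) = 10^(94/10) + 10^(92/10) + 10^(92/10) + 10^(82/10) + 10^(91/10) = 7.099e+09.
L_total = 10·log₁₀(7.099e+09) = 98.51 dB.

98.5 dB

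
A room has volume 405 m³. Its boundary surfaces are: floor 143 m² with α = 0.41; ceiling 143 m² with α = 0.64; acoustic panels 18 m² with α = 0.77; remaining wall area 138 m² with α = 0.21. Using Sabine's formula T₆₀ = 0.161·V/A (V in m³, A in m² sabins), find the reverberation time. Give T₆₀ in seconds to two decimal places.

Total absorption A = 143·0.41 + 143·0.64 + 18·0.77 + 138·0.21 = 192.99 m² sabins.
T₆₀ = 0.161 × 405 / 192.99 = 0.338 s.

0.34 s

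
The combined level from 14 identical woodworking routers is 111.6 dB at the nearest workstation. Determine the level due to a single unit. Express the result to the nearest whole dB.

100 dB

Dividing the total intensity by 14 lowers the level by 10·log₁₀ 14 = 11.461 dB: L₁ = 111.6 − 11.461.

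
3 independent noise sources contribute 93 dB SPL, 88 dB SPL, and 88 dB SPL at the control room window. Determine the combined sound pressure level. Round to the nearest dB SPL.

95 dB SPL

Incoherent sources combine by intensity addition: L_total = 10·log₁₀(Σ 10^(L_i/10)).
Σ 10^(L/10) = 10^(93/10) + 10^(88/10) + 10^(88/10) = 3.257e+09.
L_total = 10·log₁₀(3.257e+09) = 95.13 dB SPL.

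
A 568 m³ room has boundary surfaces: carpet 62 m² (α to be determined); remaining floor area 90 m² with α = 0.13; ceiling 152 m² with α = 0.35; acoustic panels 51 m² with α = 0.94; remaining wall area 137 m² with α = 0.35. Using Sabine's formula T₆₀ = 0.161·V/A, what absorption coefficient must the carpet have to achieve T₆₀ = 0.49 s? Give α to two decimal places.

Required total absorption A = 0.161·568/0.49 = 186.63 m².
Absorption from the other surfaces = 90·0.13 + 152·0.35 + 51·0.94 + 137·0.35 = 160.79 m², so the carpet must supply 25.84 m² over 62 m².
α = 25.84/62 = 0.417.

0.42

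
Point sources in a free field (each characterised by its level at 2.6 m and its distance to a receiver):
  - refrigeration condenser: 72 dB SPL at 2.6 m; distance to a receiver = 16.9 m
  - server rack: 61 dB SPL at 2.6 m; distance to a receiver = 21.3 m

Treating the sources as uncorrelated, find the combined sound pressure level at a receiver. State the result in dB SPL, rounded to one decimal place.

Apply inverse-square spreading to bring every level to the receiver, then sum 10^(L/10).
refrigeration condenser: 72 − 20·log₁₀(16.9/2.6) = 72 − 16.26 = 55.74 dB SPL.
server rack: 61 − 20·log₁₀(21.3/2.6) = 61 − 18.27 = 42.73 dB SPL.
Σ 10^(L/10) = 3.939e+05 → L_total = 10·log₁₀(3.939e+05) = 55.95 dB SPL.

56.0 dB SPL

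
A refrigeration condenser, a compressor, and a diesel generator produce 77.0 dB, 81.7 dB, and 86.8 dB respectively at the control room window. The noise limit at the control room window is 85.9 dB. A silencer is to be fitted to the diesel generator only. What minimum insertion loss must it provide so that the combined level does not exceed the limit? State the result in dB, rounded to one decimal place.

Fixed contribution from the other sources: Σ 10^(L/10) = 10^(77.0/10) + 10^(81.7/10) = 1.980e+08 (82.97 dB).
To meet 85.9 dB overall, the treated diesel generator may contribute at most 10^(85.9/10) − 1.980e+08 = 1.910e+08, i.e. 82.81 dB.
Required insertion loss = 86.8 − 82.81 = 3.99 dB.

4.0 dB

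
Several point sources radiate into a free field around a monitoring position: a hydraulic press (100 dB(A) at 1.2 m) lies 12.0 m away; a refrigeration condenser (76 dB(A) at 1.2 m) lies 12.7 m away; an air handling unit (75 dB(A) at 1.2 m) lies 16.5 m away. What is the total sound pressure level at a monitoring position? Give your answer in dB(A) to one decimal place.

Propagate each source to the receiver with L = L_ref − 20·log₁₀(r/r_ref), then add intensities.
hydraulic press: 100 − 20·log₁₀(12.0/1.2) = 100 − 20.00 = 80.00 dB(A).
refrigeration condenser: 76 − 20·log₁₀(12.7/1.2) = 76 − 20.49 = 55.51 dB(A).
air handling unit: 75 − 20·log₁₀(16.5/1.2) = 75 − 22.77 = 52.23 dB(A).
Σ 10^(L/10) = 1.005e+08 → L_total = 10·log₁₀(1.005e+08) = 80.02 dB(A).

80.0 dB(A)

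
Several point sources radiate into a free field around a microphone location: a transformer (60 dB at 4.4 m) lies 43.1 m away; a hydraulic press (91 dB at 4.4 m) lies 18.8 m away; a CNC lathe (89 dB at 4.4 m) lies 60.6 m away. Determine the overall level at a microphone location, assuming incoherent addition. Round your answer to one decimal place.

78.6 dB

First find each source's level at the receiver (point-source: −20·log₁₀(r/r_ref)), then combine on an intensity basis.
transformer: 60 − 20·log₁₀(43.1/4.4) = 60 − 19.82 = 40.18 dB.
hydraulic press: 91 − 20·log₁₀(18.8/4.4) = 91 − 12.61 = 78.39 dB.
CNC lathe: 89 − 20·log₁₀(60.6/4.4) = 89 − 22.78 = 66.22 dB.
Σ 10^(L/10) = 7.316e+07 → L_total = 10·log₁₀(7.316e+07) = 78.64 dB.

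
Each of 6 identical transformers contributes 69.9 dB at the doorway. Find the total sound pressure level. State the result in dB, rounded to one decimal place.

L_total = L₁ + 10·log₁₀ N for N identical incoherent sources.
L_total = 69.9 + 10·log₁₀(6) = 69.9 + 7.782 = 77.68 dB.

77.7 dB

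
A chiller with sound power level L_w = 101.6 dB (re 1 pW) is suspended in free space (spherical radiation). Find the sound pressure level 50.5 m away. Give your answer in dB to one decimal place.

56.5 dB

L_p = L_w − 10·log₁₀(4π·r²) with r = 50.5 m.
4π·r² = 3.205e+04 m², 10·log₁₀ of that is 45.058 dB.
L_p = 101.6 − 45.058 = 56.54 dB.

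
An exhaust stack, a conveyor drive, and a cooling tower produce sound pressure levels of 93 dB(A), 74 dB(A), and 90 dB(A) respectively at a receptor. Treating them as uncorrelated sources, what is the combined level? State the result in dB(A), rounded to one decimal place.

94.8 dB(A)

Incoherent sources combine by intensity addition: L_total = 10·log₁₀(Σ 10^(L_i/10)).
Σ 10^(L/10) = 10^(93/10) + 10^(74/10) + 10^(90/10) = 3.020e+09.
L_total = 10·log₁₀(3.020e+09) = 94.80 dB(A).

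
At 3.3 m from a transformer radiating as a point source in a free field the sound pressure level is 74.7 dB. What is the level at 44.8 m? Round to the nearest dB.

Point-source attenuation: ΔL = 20·log₁₀(r₂/r₁) = 20·log₁₀(44.8/3.3) = 22.655 dB.
L₂ = 74.7 − 20·log₁₀(44.8/3.3) = 74.7 − 22.655 = 52.04 dB.

52 dB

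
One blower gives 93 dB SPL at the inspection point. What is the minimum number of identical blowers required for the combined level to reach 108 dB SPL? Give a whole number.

N identical sources give L₁ + 10·log₁₀ N, so require 10·log₁₀ N ≥ 108 − 93 = 15.0 dB.
N ≥ 10^(15.0/10) = 31.623, so N = 32.

32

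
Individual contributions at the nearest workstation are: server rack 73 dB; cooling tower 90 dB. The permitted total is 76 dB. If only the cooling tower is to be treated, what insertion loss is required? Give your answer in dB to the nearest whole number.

17 dB

Everything except the cooling tower sums to 10^(73/10) = 1.995e+07 in linear terms, 73.00 dB.
To meet 76 dB overall, the treated cooling tower may contribute at most 10^(76/10) − 1.995e+07 = 1.986e+07, i.e. 72.98 dB.
Required insertion loss = 90 − 72.98 = 17.02 dB.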